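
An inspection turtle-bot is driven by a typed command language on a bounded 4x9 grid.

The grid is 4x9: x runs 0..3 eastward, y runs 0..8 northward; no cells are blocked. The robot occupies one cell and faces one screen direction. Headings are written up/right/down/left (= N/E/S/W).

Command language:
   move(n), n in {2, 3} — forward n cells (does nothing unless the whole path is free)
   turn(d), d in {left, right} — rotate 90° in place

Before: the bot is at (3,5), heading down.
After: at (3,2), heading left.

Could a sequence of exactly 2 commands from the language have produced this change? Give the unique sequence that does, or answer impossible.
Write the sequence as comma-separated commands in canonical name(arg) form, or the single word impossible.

key: cell and facing (now W) both changed — the 2 commands mix motion and turning
start: at (3,5), heading down
t=1 move(3) ⇒ at (3,2), heading down
t=2 turn(right) ⇒ at (3,2), heading left
all 16 alternatives checked — unique.

move(3), turn(right)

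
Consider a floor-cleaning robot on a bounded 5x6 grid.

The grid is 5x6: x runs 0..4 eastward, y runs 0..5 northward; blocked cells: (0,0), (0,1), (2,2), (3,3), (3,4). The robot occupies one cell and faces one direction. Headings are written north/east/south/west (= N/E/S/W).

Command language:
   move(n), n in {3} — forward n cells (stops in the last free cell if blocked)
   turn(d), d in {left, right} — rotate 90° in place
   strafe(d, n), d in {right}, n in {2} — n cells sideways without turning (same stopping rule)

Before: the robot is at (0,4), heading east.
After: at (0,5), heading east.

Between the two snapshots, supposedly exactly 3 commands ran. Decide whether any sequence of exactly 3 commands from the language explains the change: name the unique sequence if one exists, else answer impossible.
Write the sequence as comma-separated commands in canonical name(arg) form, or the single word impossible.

turn(left), move(3), turn(right)

key: running turn(right) before turn(left) would end elsewhere — order is forced
t0: at (0,4), heading east
t=1 turn(left) ⇒ at (0,4), heading north
t=2 move(3) ⇒ at (0,5), heading north
t=3 turn(right) ⇒ at (0,5), heading east
no rival 3-sequence matches.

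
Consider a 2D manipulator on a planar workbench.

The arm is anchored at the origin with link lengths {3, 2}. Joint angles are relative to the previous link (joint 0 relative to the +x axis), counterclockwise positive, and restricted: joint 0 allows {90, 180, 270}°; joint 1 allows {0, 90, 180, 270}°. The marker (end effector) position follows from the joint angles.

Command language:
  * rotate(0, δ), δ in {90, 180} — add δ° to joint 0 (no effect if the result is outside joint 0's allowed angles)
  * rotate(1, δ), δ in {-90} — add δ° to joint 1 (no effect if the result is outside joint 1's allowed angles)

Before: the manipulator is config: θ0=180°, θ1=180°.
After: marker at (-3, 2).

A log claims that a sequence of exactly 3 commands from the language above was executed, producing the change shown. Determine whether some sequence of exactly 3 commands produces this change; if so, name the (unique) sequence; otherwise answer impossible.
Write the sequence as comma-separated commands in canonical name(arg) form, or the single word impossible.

rotate(1, -90), rotate(1, -90), rotate(1, -90)

from: config: θ0=180°, θ1=180°
1. rotate(1, -90) → config: θ0=180°, θ1=90°
2. rotate(1, -90) → config: θ0=180°, θ1=0°
3. rotate(1, -90) → config: θ0=180°, θ1=270°
all 27 alternatives checked — unique.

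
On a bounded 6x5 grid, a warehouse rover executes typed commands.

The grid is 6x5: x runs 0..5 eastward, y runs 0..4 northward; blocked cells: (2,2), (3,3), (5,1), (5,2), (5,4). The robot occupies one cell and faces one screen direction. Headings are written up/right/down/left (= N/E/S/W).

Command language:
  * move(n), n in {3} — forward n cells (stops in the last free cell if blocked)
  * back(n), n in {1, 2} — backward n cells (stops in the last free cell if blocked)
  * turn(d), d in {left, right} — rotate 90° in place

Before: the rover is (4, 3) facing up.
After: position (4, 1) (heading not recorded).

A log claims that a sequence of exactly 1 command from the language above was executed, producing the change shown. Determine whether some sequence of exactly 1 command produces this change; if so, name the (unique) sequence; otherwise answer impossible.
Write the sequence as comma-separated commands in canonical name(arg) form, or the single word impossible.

back(2)

start: (4, 3) facing up
[1] after back(2): (4, 1) facing up
no rival 1-sequence matches.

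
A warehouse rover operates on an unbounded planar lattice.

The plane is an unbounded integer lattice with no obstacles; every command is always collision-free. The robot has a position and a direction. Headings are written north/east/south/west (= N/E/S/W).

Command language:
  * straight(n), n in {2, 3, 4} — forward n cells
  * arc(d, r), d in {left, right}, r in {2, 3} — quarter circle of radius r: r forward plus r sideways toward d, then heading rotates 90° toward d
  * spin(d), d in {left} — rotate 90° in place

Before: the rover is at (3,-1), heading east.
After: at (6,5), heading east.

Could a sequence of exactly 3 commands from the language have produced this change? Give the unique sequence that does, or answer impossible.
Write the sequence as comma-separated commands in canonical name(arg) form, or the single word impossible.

key: still facing E at the end — net rotation zero over 3 steps
from: at (3,-1), heading east
[1] after spin(left): at (3,-1), heading north
[2] after straight(3): at (3,2), heading north
[3] after arc(right, 3): at (6,5), heading east
all 512 alternatives checked — unique.

spin(left), straight(3), arc(right, 3)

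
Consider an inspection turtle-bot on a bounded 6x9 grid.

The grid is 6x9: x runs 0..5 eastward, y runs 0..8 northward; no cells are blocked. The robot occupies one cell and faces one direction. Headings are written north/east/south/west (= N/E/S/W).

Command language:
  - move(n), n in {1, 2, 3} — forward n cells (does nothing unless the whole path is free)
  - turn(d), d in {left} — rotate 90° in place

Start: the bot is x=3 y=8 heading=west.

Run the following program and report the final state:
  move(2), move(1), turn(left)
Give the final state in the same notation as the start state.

x=0 y=8 heading=south

start: x=3 y=8 heading=west
1. move(2) → x=1 y=8 heading=west
2. move(1) → x=0 y=8 heading=west
3. turn(left) → x=0 y=8 heading=south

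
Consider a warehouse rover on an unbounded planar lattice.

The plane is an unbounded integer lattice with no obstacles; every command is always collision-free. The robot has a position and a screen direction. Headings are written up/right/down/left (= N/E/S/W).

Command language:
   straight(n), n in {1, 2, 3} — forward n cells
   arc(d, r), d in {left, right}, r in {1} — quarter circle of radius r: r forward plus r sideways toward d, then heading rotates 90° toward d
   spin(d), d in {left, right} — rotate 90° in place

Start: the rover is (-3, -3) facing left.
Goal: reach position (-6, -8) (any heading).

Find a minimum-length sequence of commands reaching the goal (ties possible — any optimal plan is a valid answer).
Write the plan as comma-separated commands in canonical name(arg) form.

initial: (-3, -3) facing left
[1] after arc(left, 1): (-4, -4) facing down
[2] after straight(2): (-4, -6) facing down
[3] after arc(right, 1): (-5, -7) facing left
[4] after arc(left, 1): (-6, -8) facing down
shorter routes all fall short; 4 is best.

arc(left, 1), straight(2), arc(right, 1), arc(left, 1)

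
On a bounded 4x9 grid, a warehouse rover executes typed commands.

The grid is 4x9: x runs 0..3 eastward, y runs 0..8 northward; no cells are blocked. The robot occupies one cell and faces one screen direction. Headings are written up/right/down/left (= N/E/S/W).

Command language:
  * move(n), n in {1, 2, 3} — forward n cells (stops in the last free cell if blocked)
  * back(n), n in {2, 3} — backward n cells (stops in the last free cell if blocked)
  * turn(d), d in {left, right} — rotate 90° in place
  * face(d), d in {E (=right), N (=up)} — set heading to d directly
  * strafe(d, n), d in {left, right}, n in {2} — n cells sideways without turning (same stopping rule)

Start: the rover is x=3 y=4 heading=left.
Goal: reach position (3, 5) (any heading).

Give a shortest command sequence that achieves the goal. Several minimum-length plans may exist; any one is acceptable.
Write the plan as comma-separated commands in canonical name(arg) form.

initial: x=3 y=4 heading=left
[1] after face(N): x=3 y=4 heading=up
[2] after move(1): x=3 y=5 heading=up
nothing shorter than 2 reaches the goal.

face(N), move(1)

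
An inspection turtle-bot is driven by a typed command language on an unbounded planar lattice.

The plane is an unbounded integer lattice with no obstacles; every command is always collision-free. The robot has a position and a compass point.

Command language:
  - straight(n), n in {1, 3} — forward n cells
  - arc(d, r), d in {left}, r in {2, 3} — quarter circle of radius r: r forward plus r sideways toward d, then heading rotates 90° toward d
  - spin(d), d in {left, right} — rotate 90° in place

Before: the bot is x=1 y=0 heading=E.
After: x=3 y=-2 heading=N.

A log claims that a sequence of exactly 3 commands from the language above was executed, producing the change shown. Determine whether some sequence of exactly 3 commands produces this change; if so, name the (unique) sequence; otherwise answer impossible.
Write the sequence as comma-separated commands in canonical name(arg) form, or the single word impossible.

spin(right), arc(left, 2), spin(left)

key: running spin(left) before spin(right) would end elsewhere — order is forced
begin: x=1 y=0 heading=E
step 1 (spin(right)): x=1 y=0 heading=S
step 2 (arc(left, 2)): x=3 y=-2 heading=E
step 3 (spin(left)): x=3 y=-2 heading=N
uniquely the one of 216 3-step routes that fits.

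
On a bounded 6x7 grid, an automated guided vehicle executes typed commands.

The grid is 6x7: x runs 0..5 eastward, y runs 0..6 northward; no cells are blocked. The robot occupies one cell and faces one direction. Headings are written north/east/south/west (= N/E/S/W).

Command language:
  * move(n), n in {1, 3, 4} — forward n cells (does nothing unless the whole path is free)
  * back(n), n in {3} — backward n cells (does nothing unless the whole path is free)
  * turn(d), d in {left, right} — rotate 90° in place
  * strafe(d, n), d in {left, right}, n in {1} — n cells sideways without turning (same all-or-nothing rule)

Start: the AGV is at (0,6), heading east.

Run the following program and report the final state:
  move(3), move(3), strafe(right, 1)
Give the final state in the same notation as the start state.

t0: at (0,6), heading east
1. move(3) → at (3,6), heading east
2. move(3) → at (3,6), heading east
3. strafe(right, 1) → at (3,5), heading east

at (3,5), heading east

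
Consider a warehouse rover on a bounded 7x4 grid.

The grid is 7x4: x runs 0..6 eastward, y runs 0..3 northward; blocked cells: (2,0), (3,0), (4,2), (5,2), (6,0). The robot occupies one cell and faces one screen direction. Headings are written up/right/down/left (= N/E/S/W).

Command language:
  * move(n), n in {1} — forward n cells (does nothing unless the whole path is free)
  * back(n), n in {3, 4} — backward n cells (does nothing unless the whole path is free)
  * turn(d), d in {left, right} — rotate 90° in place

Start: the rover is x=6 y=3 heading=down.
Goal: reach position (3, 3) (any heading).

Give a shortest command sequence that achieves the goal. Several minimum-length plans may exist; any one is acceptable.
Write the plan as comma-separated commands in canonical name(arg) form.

t0: x=6 y=3 heading=down
step 1 (turn(left)): x=6 y=3 heading=right
step 2 (back(3)): x=3 y=3 heading=right
minimal: 2 command(s), checked below 2.

turn(left), back(3)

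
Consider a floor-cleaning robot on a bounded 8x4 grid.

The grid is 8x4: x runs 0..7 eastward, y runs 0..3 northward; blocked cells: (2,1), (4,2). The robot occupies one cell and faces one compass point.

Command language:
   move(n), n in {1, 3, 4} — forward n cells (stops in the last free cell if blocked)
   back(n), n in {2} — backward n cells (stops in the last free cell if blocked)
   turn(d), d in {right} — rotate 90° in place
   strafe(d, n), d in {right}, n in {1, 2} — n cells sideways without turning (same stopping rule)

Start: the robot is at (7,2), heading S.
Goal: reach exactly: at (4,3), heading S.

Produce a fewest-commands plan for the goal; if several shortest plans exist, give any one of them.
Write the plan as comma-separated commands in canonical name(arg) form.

t0: at (7,2), heading S
t=1 strafe(right, 2) ⇒ at (5,2), heading S
t=2 back(2) ⇒ at (5,3), heading S
t=3 strafe(right, 1) ⇒ at (4,3), heading S
no 2-step plan works, so 3 is optimal.

strafe(right, 2), back(2), strafe(right, 1)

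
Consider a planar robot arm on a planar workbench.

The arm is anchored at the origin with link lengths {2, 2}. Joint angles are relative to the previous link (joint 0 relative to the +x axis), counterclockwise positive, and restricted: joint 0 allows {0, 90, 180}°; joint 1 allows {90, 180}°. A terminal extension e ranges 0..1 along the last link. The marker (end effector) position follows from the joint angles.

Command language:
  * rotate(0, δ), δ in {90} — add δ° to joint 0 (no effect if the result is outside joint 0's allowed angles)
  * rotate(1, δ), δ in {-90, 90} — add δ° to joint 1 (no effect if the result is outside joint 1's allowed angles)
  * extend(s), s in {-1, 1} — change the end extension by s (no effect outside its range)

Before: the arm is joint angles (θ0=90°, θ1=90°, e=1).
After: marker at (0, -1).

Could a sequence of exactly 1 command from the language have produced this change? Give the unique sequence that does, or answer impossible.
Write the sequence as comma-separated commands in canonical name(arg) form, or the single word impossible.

t0: joint angles (θ0=90°, θ1=90°, e=1)
1. rotate(1, 90) → joint angles (θ0=90°, θ1=180°, e=1)
all 5 alternatives checked — unique.

rotate(1, 90)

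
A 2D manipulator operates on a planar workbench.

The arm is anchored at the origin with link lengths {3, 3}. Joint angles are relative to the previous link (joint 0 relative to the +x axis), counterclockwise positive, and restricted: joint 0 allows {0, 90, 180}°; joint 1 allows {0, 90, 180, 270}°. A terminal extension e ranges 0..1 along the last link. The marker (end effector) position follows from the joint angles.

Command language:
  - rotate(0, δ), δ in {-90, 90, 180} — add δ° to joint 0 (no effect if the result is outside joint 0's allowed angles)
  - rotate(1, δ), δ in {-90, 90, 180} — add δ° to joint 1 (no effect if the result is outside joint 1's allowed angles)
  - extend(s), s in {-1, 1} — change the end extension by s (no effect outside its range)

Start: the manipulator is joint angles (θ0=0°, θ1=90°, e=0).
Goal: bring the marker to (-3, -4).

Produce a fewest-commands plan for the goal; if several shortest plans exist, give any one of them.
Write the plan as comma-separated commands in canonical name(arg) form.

start: joint angles (θ0=0°, θ1=90°, e=0)
t=1 extend(1) ⇒ joint angles (θ0=0°, θ1=90°, e=1)
t=2 rotate(0, 180) ⇒ joint angles (θ0=180°, θ1=90°, e=1)
minimal: 2 command(s), checked below 2.

extend(1), rotate(0, 180)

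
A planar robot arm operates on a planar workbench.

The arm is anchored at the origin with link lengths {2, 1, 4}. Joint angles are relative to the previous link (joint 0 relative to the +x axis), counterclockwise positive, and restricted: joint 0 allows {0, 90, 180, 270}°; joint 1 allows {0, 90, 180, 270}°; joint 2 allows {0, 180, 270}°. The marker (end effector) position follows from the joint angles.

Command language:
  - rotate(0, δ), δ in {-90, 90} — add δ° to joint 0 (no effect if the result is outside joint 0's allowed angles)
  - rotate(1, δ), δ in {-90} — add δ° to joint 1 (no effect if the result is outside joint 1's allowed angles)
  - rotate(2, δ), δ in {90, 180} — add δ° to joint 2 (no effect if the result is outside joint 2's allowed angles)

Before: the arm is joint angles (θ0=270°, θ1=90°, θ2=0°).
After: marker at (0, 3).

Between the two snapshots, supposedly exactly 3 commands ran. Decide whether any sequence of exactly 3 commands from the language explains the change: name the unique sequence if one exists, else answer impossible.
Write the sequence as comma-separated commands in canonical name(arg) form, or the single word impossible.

t0: joint angles (θ0=270°, θ1=90°, θ2=0°)
1. rotate(1, -90) → joint angles (θ0=270°, θ1=0°, θ2=0°)
2. rotate(1, -90) → joint angles (θ0=270°, θ1=270°, θ2=0°)
3. rotate(1, -90) → joint angles (θ0=270°, θ1=180°, θ2=0°)
all 125 alternatives checked — unique.

rotate(1, -90), rotate(1, -90), rotate(1, -90)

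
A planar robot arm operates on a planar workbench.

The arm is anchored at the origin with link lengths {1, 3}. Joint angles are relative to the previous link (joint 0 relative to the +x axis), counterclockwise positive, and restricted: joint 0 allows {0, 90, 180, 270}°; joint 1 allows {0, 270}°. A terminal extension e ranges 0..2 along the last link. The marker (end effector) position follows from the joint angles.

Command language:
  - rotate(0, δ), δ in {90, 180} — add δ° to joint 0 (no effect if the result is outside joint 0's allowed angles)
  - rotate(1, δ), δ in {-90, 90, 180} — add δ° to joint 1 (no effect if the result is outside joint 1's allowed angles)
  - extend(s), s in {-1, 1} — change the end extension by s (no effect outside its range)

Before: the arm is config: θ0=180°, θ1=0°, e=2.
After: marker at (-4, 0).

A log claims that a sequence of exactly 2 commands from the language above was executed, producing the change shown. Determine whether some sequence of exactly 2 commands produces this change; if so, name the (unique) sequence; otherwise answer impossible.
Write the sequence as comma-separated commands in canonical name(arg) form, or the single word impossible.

extend(-1), extend(-1)

from: config: θ0=180°, θ1=0°, e=2
[1] after extend(-1): config: θ0=180°, θ1=0°, e=1
[2] after extend(-1): config: θ0=180°, θ1=0°, e=0
no rival 2-sequence matches.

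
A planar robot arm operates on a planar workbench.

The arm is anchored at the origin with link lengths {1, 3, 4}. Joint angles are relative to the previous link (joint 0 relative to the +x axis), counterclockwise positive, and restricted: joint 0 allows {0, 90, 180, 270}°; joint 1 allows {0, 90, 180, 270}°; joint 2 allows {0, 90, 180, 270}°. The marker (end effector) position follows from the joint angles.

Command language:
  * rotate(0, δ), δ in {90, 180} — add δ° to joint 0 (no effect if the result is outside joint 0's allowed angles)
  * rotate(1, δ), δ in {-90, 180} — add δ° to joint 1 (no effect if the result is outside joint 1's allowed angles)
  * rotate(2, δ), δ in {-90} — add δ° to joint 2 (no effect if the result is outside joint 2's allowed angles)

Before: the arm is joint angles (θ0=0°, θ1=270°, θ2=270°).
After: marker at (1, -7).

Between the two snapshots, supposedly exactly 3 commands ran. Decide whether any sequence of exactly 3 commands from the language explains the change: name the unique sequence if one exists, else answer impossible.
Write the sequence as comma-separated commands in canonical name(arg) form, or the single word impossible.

t0: joint angles (θ0=0°, θ1=270°, θ2=270°)
step 1 (rotate(2, -90)): joint angles (θ0=0°, θ1=270°, θ2=180°)
step 2 (rotate(2, -90)): joint angles (θ0=0°, θ1=270°, θ2=90°)
step 3 (rotate(2, -90)): joint angles (θ0=0°, θ1=270°, θ2=0°)
no rival 3-sequence matches.

rotate(2, -90), rotate(2, -90), rotate(2, -90)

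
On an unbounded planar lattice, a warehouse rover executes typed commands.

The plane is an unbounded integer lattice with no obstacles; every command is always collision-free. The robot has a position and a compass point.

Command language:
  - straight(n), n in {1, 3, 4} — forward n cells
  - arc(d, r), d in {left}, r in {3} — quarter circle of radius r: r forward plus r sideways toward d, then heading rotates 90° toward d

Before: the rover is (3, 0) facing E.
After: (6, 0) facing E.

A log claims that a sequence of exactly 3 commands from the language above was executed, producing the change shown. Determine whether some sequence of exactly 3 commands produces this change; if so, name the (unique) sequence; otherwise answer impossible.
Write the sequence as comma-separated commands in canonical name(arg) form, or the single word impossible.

straight(1), straight(1), straight(1)

key: still facing E at the end — nothing in the sequence rotates
initial: (3, 0) facing E
step 1 (straight(1)): (4, 0) facing E
step 2 (straight(1)): (5, 0) facing E
step 3 (straight(1)): (6, 0) facing E
uniquely the one of 64 3-step routes that fits.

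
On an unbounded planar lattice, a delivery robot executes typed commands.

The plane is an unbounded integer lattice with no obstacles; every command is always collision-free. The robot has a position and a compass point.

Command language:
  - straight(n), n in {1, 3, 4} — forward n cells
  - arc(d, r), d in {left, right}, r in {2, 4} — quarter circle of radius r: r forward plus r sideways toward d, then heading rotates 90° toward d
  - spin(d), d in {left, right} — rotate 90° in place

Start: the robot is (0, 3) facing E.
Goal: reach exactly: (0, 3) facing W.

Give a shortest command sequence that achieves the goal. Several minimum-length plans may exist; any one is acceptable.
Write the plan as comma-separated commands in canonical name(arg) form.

start: (0, 3) facing E
[1] after spin(left): (0, 3) facing N
[2] after spin(left): (0, 3) facing W
shorter routes all fall short; 2 is best.

spin(left), spin(left)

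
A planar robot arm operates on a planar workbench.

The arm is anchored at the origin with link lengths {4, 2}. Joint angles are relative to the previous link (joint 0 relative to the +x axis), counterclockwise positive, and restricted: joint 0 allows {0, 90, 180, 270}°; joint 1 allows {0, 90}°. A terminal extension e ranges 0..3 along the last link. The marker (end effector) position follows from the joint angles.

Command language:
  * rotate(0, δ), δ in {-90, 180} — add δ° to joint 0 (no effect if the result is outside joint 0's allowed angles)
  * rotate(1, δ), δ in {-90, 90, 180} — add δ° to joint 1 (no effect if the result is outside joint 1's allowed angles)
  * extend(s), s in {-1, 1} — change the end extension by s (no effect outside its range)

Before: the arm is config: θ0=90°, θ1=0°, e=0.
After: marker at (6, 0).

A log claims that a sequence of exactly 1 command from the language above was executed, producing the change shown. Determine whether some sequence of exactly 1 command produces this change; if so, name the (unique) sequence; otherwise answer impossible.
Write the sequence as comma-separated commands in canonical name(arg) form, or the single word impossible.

rotate(0, -90)

t0: config: θ0=90°, θ1=0°, e=0
1. rotate(0, -90) → config: θ0=0°, θ1=0°, e=0
no rival 1-sequence matches.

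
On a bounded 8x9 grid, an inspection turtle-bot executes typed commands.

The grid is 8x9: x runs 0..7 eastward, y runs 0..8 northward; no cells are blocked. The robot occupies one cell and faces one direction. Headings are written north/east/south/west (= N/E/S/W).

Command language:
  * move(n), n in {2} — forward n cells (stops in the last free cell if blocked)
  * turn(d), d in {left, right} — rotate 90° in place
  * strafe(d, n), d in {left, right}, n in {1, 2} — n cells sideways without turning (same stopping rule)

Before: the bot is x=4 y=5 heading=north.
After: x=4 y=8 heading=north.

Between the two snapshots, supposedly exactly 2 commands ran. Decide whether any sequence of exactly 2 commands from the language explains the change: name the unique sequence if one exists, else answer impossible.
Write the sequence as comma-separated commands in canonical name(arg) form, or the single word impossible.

move(2), move(2)

key: still facing N at the end — nothing in the sequence rotates
from: x=4 y=5 heading=north
1. move(2) → x=4 y=7 heading=north
2. move(2) → x=4 y=8 heading=north
no rival 2-sequence matches.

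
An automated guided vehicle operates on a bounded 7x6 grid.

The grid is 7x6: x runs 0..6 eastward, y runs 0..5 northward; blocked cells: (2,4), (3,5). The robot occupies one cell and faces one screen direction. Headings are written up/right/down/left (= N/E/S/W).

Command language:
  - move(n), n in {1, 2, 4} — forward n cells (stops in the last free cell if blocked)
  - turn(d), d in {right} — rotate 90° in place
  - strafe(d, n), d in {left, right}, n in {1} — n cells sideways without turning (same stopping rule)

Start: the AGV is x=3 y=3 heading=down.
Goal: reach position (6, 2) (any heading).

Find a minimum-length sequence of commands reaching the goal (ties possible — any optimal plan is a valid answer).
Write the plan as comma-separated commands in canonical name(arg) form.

strafe(left, 1), strafe(left, 1), strafe(left, 1), move(1)

begin: x=3 y=3 heading=down
step 1 (strafe(left, 1)): x=4 y=3 heading=down
step 2 (strafe(left, 1)): x=5 y=3 heading=down
step 3 (strafe(left, 1)): x=6 y=3 heading=down
step 4 (move(1)): x=6 y=2 heading=down
shorter routes all fall short; 4 is best.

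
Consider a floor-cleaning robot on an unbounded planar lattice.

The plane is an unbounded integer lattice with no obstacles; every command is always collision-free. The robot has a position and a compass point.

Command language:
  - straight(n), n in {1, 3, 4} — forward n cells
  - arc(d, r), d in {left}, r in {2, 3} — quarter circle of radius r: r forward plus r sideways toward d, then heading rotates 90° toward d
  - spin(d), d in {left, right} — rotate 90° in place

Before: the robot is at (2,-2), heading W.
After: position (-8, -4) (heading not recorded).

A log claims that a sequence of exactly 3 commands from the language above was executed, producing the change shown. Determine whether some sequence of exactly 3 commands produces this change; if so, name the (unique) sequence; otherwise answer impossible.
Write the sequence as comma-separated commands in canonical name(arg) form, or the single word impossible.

straight(4), straight(4), arc(left, 2)

key: order matters: swapping straight(4) and arc(left, 2) lands elsewhere
begin: at (2,-2), heading W
step 1 (straight(4)): at (-2,-2), heading W
step 2 (straight(4)): at (-6,-2), heading W
step 3 (arc(left, 2)): at (-8,-4), heading S
no other 3-command option fits: unique.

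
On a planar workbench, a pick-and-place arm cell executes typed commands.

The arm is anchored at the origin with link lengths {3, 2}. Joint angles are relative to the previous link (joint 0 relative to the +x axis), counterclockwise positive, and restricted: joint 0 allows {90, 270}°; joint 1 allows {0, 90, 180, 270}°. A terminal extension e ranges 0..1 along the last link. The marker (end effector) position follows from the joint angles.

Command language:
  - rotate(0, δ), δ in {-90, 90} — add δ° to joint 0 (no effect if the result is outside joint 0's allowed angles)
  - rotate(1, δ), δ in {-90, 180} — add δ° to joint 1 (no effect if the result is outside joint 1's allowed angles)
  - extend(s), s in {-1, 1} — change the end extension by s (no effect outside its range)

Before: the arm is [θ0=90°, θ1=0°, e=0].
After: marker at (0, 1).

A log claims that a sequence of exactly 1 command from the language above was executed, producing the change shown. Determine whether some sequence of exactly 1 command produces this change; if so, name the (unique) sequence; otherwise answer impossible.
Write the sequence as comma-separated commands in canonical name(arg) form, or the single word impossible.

start: [θ0=90°, θ1=0°, e=0]
[1] after rotate(1, 180): [θ0=90°, θ1=180°, e=0]
no rival 1-sequence matches.

rotate(1, 180)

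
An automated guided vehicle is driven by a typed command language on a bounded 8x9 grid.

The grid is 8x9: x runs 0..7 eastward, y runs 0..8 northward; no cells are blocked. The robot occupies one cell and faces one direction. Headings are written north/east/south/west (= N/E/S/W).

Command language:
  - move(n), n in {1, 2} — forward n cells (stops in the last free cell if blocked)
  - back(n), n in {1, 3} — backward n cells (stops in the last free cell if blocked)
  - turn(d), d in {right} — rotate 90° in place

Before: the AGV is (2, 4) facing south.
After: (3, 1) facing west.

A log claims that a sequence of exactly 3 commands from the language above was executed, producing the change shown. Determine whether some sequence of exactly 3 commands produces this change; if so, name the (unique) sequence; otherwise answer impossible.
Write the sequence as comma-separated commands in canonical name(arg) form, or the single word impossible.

no 3-step route produces this change.

impossible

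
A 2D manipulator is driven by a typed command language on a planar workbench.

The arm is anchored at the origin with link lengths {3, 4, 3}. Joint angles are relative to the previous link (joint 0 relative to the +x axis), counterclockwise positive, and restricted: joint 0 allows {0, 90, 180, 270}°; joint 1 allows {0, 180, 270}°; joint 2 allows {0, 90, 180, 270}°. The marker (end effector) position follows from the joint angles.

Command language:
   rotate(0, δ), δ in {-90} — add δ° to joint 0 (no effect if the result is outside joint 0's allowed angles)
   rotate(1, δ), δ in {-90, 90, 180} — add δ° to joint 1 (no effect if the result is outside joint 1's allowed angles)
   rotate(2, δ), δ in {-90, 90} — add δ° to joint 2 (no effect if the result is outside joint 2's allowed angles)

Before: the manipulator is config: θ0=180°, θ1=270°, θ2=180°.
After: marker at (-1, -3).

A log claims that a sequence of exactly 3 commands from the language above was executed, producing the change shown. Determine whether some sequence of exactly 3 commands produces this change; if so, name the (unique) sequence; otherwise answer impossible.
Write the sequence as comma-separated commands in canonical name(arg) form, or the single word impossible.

from: config: θ0=180°, θ1=270°, θ2=180°
1. rotate(0, -90) → config: θ0=90°, θ1=270°, θ2=180°
2. rotate(0, -90) → config: θ0=0°, θ1=270°, θ2=180°
3. rotate(0, -90) → config: θ0=270°, θ1=270°, θ2=180°
no rival 3-sequence matches.

rotate(0, -90), rotate(0, -90), rotate(0, -90)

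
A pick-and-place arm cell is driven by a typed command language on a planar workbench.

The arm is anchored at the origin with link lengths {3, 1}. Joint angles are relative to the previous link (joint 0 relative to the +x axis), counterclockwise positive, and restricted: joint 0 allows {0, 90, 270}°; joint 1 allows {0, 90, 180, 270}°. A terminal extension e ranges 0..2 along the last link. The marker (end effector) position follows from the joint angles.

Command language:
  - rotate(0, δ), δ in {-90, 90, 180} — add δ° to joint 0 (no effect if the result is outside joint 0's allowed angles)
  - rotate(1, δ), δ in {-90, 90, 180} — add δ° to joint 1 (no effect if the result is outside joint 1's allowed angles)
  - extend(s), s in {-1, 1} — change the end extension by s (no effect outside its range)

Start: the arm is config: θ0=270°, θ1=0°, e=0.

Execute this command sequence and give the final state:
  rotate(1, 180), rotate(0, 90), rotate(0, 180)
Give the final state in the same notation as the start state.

from: config: θ0=270°, θ1=0°, e=0
[1] after rotate(1, 180): config: θ0=270°, θ1=180°, e=0
[2] after rotate(0, 90): config: θ0=0°, θ1=180°, e=0
[3] after rotate(0, 180): config: θ0=0°, θ1=180°, e=0

config: θ0=0°, θ1=180°, e=0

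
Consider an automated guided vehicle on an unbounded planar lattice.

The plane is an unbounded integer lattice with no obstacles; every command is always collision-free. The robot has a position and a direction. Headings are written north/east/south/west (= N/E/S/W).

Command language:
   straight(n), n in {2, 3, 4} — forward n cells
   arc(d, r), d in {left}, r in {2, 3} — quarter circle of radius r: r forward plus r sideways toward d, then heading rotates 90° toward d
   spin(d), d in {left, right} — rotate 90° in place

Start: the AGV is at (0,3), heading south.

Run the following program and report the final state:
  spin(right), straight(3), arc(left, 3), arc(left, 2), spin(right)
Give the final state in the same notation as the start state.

t0: at (0,3), heading south
1. spin(right) → at (0,3), heading west
2. straight(3) → at (-3,3), heading west
3. arc(left, 3) → at (-6,0), heading south
4. arc(left, 2) → at (-4,-2), heading east
5. spin(right) → at (-4,-2), heading south

at (-4,-2), heading south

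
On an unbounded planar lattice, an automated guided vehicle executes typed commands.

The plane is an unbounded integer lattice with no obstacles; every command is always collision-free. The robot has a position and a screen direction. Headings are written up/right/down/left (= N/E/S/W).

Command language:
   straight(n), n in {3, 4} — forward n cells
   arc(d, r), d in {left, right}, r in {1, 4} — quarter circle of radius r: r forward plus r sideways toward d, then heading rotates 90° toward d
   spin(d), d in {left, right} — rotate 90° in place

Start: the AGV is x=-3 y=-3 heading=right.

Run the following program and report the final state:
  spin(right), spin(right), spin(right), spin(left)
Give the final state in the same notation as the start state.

from: x=-3 y=-3 heading=right
t=1 spin(right) ⇒ x=-3 y=-3 heading=down
t=2 spin(right) ⇒ x=-3 y=-3 heading=left
t=3 spin(right) ⇒ x=-3 y=-3 heading=up
t=4 spin(left) ⇒ x=-3 y=-3 heading=left

x=-3 y=-3 heading=left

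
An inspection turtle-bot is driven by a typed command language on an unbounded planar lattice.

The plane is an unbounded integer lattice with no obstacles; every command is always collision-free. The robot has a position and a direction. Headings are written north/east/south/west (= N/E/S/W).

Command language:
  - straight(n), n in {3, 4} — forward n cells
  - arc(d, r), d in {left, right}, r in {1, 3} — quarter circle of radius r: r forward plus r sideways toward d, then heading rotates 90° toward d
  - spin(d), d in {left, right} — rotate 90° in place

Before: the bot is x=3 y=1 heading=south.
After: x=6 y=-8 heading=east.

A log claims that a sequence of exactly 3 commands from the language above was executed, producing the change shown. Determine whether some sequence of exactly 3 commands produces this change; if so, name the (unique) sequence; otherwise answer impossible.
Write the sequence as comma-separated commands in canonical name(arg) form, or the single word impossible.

key: running arc(left, 3) before straight(3) would end elsewhere — order is forced
start: x=3 y=1 heading=south
step 1 (straight(3)): x=3 y=-2 heading=south
step 2 (straight(3)): x=3 y=-5 heading=south
step 3 (arc(left, 3)): x=6 y=-8 heading=east
no other 3-command option fits: unique.

straight(3), straight(3), arc(left, 3)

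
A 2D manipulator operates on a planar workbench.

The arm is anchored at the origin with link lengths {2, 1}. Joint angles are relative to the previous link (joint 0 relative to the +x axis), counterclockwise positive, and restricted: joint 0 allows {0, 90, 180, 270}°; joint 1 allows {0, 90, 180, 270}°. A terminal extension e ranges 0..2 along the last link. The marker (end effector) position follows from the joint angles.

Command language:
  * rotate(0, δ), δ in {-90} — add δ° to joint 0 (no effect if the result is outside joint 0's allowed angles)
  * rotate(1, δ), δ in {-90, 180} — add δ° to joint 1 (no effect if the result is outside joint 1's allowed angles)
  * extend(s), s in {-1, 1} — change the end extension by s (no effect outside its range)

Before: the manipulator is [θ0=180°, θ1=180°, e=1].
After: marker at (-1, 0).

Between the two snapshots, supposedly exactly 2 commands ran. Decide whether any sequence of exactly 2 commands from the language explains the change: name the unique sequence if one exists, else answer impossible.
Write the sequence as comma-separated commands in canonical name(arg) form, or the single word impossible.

extend(-1), extend(-1)

start: [θ0=180°, θ1=180°, e=1]
step 1 (extend(-1)): [θ0=180°, θ1=180°, e=0]
step 2 (extend(-1)): [θ0=180°, θ1=180°, e=0]
no other 2-command option fits: unique.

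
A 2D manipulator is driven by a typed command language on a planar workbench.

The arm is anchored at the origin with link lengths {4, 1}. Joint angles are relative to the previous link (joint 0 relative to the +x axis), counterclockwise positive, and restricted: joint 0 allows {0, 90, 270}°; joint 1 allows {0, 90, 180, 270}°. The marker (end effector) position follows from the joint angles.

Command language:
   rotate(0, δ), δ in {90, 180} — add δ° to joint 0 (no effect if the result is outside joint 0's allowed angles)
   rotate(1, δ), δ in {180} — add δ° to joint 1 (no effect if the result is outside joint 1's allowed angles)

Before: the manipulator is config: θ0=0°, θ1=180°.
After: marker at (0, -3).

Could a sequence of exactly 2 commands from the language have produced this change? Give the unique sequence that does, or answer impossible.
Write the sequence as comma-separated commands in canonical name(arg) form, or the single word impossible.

rotate(0, 90), rotate(0, 180)

key: order matters: swapping rotate(0, 90) and rotate(0, 180) lands elsewhere
from: config: θ0=0°, θ1=180°
t=1 rotate(0, 90) ⇒ config: θ0=90°, θ1=180°
t=2 rotate(0, 180) ⇒ config: θ0=270°, θ1=180°
no other 2-command option fits: unique.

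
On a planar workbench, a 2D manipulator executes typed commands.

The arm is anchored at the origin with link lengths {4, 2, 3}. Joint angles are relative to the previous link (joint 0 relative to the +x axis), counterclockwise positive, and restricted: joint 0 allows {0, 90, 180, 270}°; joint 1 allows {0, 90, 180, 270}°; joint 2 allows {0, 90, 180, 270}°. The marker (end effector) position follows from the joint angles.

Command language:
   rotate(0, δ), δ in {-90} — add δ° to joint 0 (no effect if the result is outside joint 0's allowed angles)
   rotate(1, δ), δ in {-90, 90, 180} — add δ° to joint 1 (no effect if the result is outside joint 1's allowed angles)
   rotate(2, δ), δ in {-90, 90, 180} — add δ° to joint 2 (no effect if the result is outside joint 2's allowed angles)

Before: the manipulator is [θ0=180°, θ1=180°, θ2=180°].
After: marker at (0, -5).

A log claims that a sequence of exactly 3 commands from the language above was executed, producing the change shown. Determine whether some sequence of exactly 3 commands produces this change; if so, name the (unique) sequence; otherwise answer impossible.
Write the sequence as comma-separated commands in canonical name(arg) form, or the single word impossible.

rotate(0, -90), rotate(0, -90), rotate(0, -90)

start: [θ0=180°, θ1=180°, θ2=180°]
step 1 (rotate(0, -90)): [θ0=90°, θ1=180°, θ2=180°]
step 2 (rotate(0, -90)): [θ0=0°, θ1=180°, θ2=180°]
step 3 (rotate(0, -90)): [θ0=270°, θ1=180°, θ2=180°]
uniquely the one of 343 3-step routes that fits.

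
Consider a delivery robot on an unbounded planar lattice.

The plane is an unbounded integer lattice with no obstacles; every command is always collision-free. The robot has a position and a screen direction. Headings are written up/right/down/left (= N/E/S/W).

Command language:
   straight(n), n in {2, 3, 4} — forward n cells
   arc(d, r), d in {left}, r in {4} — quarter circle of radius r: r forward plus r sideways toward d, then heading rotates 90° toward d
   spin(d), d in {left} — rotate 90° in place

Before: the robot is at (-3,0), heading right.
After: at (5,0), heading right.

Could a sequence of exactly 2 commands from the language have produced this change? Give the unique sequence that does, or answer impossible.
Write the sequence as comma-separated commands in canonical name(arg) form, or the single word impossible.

straight(4), straight(4)

key: heading stays E — no command in the sequence turns
initial: at (-3,0), heading right
t=1 straight(4) ⇒ at (1,0), heading right
t=2 straight(4) ⇒ at (5,0), heading right
all 25 alternatives checked — unique.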